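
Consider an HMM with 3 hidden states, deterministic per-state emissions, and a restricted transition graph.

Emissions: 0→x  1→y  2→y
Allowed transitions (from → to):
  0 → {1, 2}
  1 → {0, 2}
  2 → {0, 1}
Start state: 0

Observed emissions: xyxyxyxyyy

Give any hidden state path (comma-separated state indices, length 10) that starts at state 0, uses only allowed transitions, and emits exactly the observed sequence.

0,1,0,1,0,1,0,1,2,1

  pos 0: x in {0}, choose 0; start
  pos 1: y in {1,2}, choose 1; 0->1 ok
  pos 2: x in {0}, choose 0; 1->0 ok
  pos 3: y in {1,2}, choose 1; 0->1 ok
  pos 4: x in {0}, choose 0; 1->0 ok
  pos 5: y in {1,2}, choose 1; 0->1 ok
  pos 6: x in {0}, choose 0; 1->0 ok
  pos 7: y in {1,2}, choose 1; 0->1 ok
  pos 8: y in {1,2}, choose 2; 1->2 ok
  pos 9: y in {1,2}, choose 1; 2->1 ok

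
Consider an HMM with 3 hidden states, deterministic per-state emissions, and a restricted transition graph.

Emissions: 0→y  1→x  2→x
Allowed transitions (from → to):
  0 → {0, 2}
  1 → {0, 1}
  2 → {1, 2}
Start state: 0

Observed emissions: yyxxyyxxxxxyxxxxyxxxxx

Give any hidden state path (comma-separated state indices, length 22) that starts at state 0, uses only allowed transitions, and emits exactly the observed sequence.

  t0 'y' -> {0}, take 0 (start)
  t1 'y' -> {0}, take 0 (0->0 ok)
  t2 'x' -> {1,2}, take 2 (0->2 ok)
  t3 'x' -> {1,2}, take 1 (2->1 ok)
  t4 'y' -> {0}, take 0 (1->0 ok)
  t5 'y' -> {0}, take 0 (0->0 ok)
  t6 'x' -> {1,2}, take 2 (0->2 ok)
  t7 'x' -> {1,2}, take 2 (2->2 ok)
  t8 'x' -> {1,2}, take 1 (2->1 ok)
  t9 'x' -> {1,2}, take 1 (1->1 ok)
  t10 'x' -> {1,2}, take 1 (1->1 ok)
  t11 'y' -> {0}, take 0 (1->0 ok)
  t12 'x' -> {1,2}, take 2 (0->2 ok)
  t13 'x' -> {1,2}, take 2 (2->2 ok)
  t14 'x' -> {1,2}, take 2 (2->2 ok)
  t15 'x' -> {1,2}, take 1 (2->1 ok)
  t16 'y' -> {0}, take 0 (1->0 ok)
  t17 'x' -> {1,2}, take 2 (0->2 ok)
  t18 'x' -> {1,2}, take 2 (2->2 ok)
  t19 'x' -> {1,2}, take 2 (2->2 ok)
  t20 'x' -> {1,2}, take 2 (2->2 ok)
  t21 'x' -> {1,2}, take 2 (2->2 ok)

0,0,2,1,0,0,2,2,1,1,1,0,2,2,2,1,0,2,2,2,2,2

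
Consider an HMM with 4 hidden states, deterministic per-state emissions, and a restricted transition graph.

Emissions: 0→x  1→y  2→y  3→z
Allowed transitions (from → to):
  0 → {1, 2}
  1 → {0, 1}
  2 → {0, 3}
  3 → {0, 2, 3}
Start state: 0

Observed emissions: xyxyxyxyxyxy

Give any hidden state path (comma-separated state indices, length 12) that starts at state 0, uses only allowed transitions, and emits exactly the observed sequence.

0,2,0,2,0,2,0,2,0,2,0,2

  0: obs=x cand={0} pick 0 [start]
  1: obs=y cand={1,2} pick 2 [0->2 ok]
  2: obs=x cand={0} pick 0 [2->0 ok]
  3: obs=y cand={1,2} pick 2 [0->2 ok]
  4: obs=x cand={0} pick 0 [2->0 ok]
  5: obs=y cand={1,2} pick 2 [0->2 ok]
  6: obs=x cand={0} pick 0 [2->0 ok]
  7: obs=y cand={1,2} pick 2 [0->2 ok]
  8: obs=x cand={0} pick 0 [2->0 ok]
  9: obs=y cand={1,2} pick 2 [0->2 ok]
  10: obs=x cand={0} pick 0 [2->0 ok]
  11: obs=y cand={1,2} pick 2 [0->2 ok]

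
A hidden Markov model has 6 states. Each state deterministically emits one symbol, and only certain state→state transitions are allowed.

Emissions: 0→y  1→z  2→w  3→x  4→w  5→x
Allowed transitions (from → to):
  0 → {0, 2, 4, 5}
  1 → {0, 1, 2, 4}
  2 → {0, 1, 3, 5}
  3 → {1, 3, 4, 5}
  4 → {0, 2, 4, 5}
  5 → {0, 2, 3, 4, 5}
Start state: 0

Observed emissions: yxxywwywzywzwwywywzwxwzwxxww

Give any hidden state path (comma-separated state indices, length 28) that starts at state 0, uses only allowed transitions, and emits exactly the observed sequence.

0,5,5,0,4,2,0,2,1,0,2,1,4,4,0,2,0,2,1,2,5,2,1,2,3,3,4,2

  t0 'y' -> {0}, take 0 (start)
  t1 'x' -> {3,5}, take 5 (0->5 ok)
  t2 'x' -> {3,5}, take 5 (5->5 ok)
  t3 'y' -> {0}, take 0 (5->0 ok)
  t4 'w' -> {2,4}, take 4 (0->4 ok)
  t5 'w' -> {2,4}, take 2 (4->2 ok)
  t6 'y' -> {0}, take 0 (2->0 ok)
  t7 'w' -> {2,4}, take 2 (0->2 ok)
  t8 'z' -> {1}, take 1 (2->1 ok)
  t9 'y' -> {0}, take 0 (1->0 ok)
  t10 'w' -> {2,4}, take 2 (0->2 ok)
  t11 'z' -> {1}, take 1 (2->1 ok)
  t12 'w' -> {2,4}, take 4 (1->4 ok)
  t13 'w' -> {2,4}, take 4 (4->4 ok)
  t14 'y' -> {0}, take 0 (4->0 ok)
  t15 'w' -> {2,4}, take 2 (0->2 ok)
  t16 'y' -> {0}, take 0 (2->0 ok)
  t17 'w' -> {2,4}, take 2 (0->2 ok)
  t18 'z' -> {1}, take 1 (2->1 ok)
  t19 'w' -> {2,4}, take 2 (1->2 ok)
  t20 'x' -> {3,5}, take 5 (2->5 ok)
  t21 'w' -> {2,4}, take 2 (5->2 ok)
  t22 'z' -> {1}, take 1 (2->1 ok)
  t23 'w' -> {2,4}, take 2 (1->2 ok)
  t24 'x' -> {3,5}, take 3 (2->3 ok)
  t25 'x' -> {3,5}, take 3 (3->3 ok)
  t26 'w' -> {2,4}, take 4 (3->4 ok)
  t27 'w' -> {2,4}, take 2 (4->2 ok)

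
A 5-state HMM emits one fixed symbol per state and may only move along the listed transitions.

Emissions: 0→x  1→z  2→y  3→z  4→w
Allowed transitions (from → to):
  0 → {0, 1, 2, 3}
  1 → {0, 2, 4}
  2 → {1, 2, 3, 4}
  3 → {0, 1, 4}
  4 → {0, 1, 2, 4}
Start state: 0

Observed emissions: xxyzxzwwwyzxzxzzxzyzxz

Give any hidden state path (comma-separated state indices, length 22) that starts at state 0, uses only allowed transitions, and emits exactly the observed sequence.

  t0 'x' -> {0}, take 0 (start)
  t1 'x' -> {0}, take 0 (0->0 ok)
  t2 'y' -> {2}, take 2 (0->2 ok)
  t3 'z' -> {1,3}, take 3 (2->3 ok)
  t4 'x' -> {0}, take 0 (3->0 ok)
  t5 'z' -> {1,3}, take 1 (0->1 ok)
  t6 'w' -> {4}, take 4 (1->4 ok)
  t7 'w' -> {4}, take 4 (4->4 ok)
  t8 'w' -> {4}, take 4 (4->4 ok)
  t9 'y' -> {2}, take 2 (4->2 ok)
  t10 'z' -> {1,3}, take 3 (2->3 ok)
  t11 'x' -> {0}, take 0 (3->0 ok)
  t12 'z' -> {1,3}, take 3 (0->3 ok)
  t13 'x' -> {0}, take 0 (3->0 ok)
  t14 'z' -> {1,3}, take 3 (0->3 ok)
  t15 'z' -> {1,3}, take 1 (3->1 ok)
  t16 'x' -> {0}, take 0 (1->0 ok)
  t17 'z' -> {1,3}, take 1 (0->1 ok)
  t18 'y' -> {2}, take 2 (1->2 ok)
  t19 'z' -> {1,3}, take 1 (2->1 ok)
  t20 'x' -> {0}, take 0 (1->0 ok)
  t21 'z' -> {1,3}, take 3 (0->3 ok)

0,0,2,3,0,1,4,4,4,2,3,0,3,0,3,1,0,1,2,1,0,3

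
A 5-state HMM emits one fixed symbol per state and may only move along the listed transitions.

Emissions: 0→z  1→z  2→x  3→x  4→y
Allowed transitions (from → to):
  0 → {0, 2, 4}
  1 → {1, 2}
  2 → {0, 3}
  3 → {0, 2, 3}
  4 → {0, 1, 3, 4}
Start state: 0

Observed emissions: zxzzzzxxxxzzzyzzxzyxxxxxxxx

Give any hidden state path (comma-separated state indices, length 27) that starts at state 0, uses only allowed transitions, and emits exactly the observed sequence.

  t0 'z' -> {0,1}, take 0 (start)
  t1 'x' -> {2,3}, take 2 (0->2 ok)
  t2 'z' -> {0,1}, take 0 (2->0 ok)
  t3 'z' -> {0,1}, take 0 (0->0 ok)
  t4 'z' -> {0,1}, take 0 (0->0 ok)
  t5 'z' -> {0,1}, take 0 (0->0 ok)
  t6 'x' -> {2,3}, take 2 (0->2 ok)
  t7 'x' -> {2,3}, take 3 (2->3 ok)
  t8 'x' -> {2,3}, take 3 (3->3 ok)
  t9 'x' -> {2,3}, take 3 (3->3 ok)
  t10 'z' -> {0,1}, take 0 (3->0 ok)
  t11 'z' -> {0,1}, take 0 (0->0 ok)
  t12 'z' -> {0,1}, take 0 (0->0 ok)
  t13 'y' -> {4}, take 4 (0->4 ok)
  t14 'z' -> {0,1}, take 0 (4->0 ok)
  t15 'z' -> {0,1}, take 0 (0->0 ok)
  t16 'x' -> {2,3}, take 2 (0->2 ok)
  t17 'z' -> {0,1}, take 0 (2->0 ok)
  t18 'y' -> {4}, take 4 (0->4 ok)
  t19 'x' -> {2,3}, take 3 (4->3 ok)
  t20 'x' -> {2,3}, take 3 (3->3 ok)
  t21 'x' -> {2,3}, take 3 (3->3 ok)
  t22 'x' -> {2,3}, take 3 (3->3 ok)
  t23 'x' -> {2,3}, take 2 (3->2 ok)
  t24 'x' -> {2,3}, take 3 (2->3 ok)
  t25 'x' -> {2,3}, take 3 (3->3 ok)
  t26 'x' -> {2,3}, take 2 (3->2 ok)

0,2,0,0,0,0,2,3,3,3,0,0,0,4,0,0,2,0,4,3,3,3,3,2,3,3,2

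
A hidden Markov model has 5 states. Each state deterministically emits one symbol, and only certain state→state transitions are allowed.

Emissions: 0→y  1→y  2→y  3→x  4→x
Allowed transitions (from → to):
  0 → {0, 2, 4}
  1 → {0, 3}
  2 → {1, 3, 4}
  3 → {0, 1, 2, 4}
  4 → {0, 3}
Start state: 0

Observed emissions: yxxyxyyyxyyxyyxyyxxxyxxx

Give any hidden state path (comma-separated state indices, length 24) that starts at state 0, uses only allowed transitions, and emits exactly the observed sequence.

  0: obs=y cand={0,1,2} pick 0 [start]
  1: obs=x cand={3,4} pick 4 [0->4 ok]
  2: obs=x cand={3,4} pick 3 [4->3 ok]
  3: obs=y cand={0,1,2} pick 2 [3->2 ok]
  4: obs=x cand={3,4} pick 3 [2->3 ok]
  5: obs=y cand={0,1,2} pick 1 [3->1 ok]
  6: obs=y cand={0,1,2} pick 0 [1->0 ok]
  7: obs=y cand={0,1,2} pick 0 [0->0 ok]
  8: obs=x cand={3,4} pick 4 [0->4 ok]
  9: obs=y cand={0,1,2} pick 0 [4->0 ok]
  10: obs=y cand={0,1,2} pick 2 [0->2 ok]
  11: obs=x cand={3,4} pick 4 [2->4 ok]
  12: obs=y cand={0,1,2} pick 0 [4->0 ok]
  13: obs=y cand={0,1,2} pick 2 [0->2 ok]
  14: obs=x cand={3,4} pick 3 [2->3 ok]
  15: obs=y cand={0,1,2} pick 0 [3->0 ok]
  16: obs=y cand={0,1,2} pick 2 [0->2 ok]
  17: obs=x cand={3,4} pick 3 [2->3 ok]
  18: obs=x cand={3,4} pick 4 [3->4 ok]
  19: obs=x cand={3,4} pick 3 [4->3 ok]
  20: obs=y cand={0,1,2} pick 1 [3->1 ok]
  21: obs=x cand={3,4} pick 3 [1->3 ok]
  22: obs=x cand={3,4} pick 4 [3->4 ok]
  23: obs=x cand={3,4} pick 3 [4->3 ok]

0,4,3,2,3,1,0,0,4,0,2,4,0,2,3,0,2,3,4,3,1,3,4,3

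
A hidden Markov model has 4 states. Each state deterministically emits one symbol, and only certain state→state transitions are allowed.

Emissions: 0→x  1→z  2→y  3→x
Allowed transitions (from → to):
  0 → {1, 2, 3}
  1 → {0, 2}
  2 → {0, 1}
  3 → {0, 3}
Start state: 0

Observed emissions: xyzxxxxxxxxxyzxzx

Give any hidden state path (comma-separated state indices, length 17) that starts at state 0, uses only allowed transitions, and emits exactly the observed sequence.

  t0 'x' -> {0,3}, take 0 (start)
  t1 'y' -> {2}, take 2 (0->2 ok)
  t2 'z' -> {1}, take 1 (2->1 ok)
  t3 'x' -> {0,3}, take 0 (1->0 ok)
  t4 'x' -> {0,3}, take 3 (0->3 ok)
  t5 'x' -> {0,3}, take 3 (3->3 ok)
  t6 'x' -> {0,3}, take 0 (3->0 ok)
  t7 'x' -> {0,3}, take 3 (0->3 ok)
  t8 'x' -> {0,3}, take 3 (3->3 ok)
  t9 'x' -> {0,3}, take 3 (3->3 ok)
  t10 'x' -> {0,3}, take 3 (3->3 ok)
  t11 'x' -> {0,3}, take 0 (3->0 ok)
  t12 'y' -> {2}, take 2 (0->2 ok)
  t13 'z' -> {1}, take 1 (2->1 ok)
  t14 'x' -> {0,3}, take 0 (1->0 ok)
  t15 'z' -> {1}, take 1 (0->1 ok)
  t16 'x' -> {0,3}, take 0 (1->0 ok)

0,2,1,0,3,3,0,3,3,3,3,0,2,1,0,1,0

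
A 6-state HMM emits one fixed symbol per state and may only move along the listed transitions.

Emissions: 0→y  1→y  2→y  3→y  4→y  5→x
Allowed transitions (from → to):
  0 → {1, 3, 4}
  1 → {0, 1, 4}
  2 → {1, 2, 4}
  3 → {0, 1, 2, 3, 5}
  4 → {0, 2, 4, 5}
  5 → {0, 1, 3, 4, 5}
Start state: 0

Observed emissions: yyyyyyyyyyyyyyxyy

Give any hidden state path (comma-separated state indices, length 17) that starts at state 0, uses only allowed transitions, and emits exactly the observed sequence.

0,1,4,4,0,4,2,1,1,1,0,3,2,4,5,4,0

  t0 'y' -> {0,1,2,3,4}, take 0 (start)
  t1 'y' -> {0,1,2,3,4}, take 1 (0->1 ok)
  t2 'y' -> {0,1,2,3,4}, take 4 (1->4 ok)
  t3 'y' -> {0,1,2,3,4}, take 4 (4->4 ok)
  t4 'y' -> {0,1,2,3,4}, take 0 (4->0 ok)
  t5 'y' -> {0,1,2,3,4}, take 4 (0->4 ok)
  t6 'y' -> {0,1,2,3,4}, take 2 (4->2 ok)
  t7 'y' -> {0,1,2,3,4}, take 1 (2->1 ok)
  t8 'y' -> {0,1,2,3,4}, take 1 (1->1 ok)
  t9 'y' -> {0,1,2,3,4}, take 1 (1->1 ok)
  t10 'y' -> {0,1,2,3,4}, take 0 (1->0 ok)
  t11 'y' -> {0,1,2,3,4}, take 3 (0->3 ok)
  t12 'y' -> {0,1,2,3,4}, take 2 (3->2 ok)
  t13 'y' -> {0,1,2,3,4}, take 4 (2->4 ok)
  t14 'x' -> {5}, take 5 (4->5 ok)
  t15 'y' -> {0,1,2,3,4}, take 4 (5->4 ok)
  t16 'y' -> {0,1,2,3,4}, take 0 (4->0 ok)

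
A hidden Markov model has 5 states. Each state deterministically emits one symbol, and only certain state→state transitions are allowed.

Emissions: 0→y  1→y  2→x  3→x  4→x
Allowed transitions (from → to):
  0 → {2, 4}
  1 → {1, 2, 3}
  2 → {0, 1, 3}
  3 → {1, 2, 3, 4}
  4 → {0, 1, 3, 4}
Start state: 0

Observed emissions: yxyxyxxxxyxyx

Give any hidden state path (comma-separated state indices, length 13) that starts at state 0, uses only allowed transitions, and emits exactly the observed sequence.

  t0 'y' -> {0,1}, take 0 (start)
  t1 'x' -> {2,3,4}, take 2 (0->2 ok)
  t2 'y' -> {0,1}, take 0 (2->0 ok)
  t3 'x' -> {2,3,4}, take 4 (0->4 ok)
  t4 'y' -> {0,1}, take 0 (4->0 ok)
  t5 'x' -> {2,3,4}, take 4 (0->4 ok)
  t6 'x' -> {2,3,4}, take 3 (4->3 ok)
  t7 'x' -> {2,3,4}, take 4 (3->4 ok)
  t8 'x' -> {2,3,4}, take 4 (4->4 ok)
  t9 'y' -> {0,1}, take 1 (4->1 ok)
  t10 'x' -> {2,3,4}, take 3 (1->3 ok)
  t11 'y' -> {0,1}, take 1 (3->1 ok)
  t12 'x' -> {2,3,4}, take 3 (1->3 ok)

0,2,0,4,0,4,3,4,4,1,3,1,3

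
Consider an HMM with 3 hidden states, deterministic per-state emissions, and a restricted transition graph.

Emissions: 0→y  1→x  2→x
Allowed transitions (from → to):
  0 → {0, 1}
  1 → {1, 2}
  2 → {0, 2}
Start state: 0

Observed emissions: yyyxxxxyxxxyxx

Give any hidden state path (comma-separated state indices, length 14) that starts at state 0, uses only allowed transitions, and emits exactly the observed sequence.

0,0,0,1,1,1,2,0,1,2,2,0,1,2

  [0] y  {0}  => 0  start
  [1] y  {0}  => 0  0->0 ok
  [2] y  {0}  => 0  0->0 ok
  [3] x  {1,2}  => 1  0->1 ok
  [4] x  {1,2}  => 1  1->1 ok
  [5] x  {1,2}  => 1  1->1 ok
  [6] x  {1,2}  => 2  1->2 ok
  [7] y  {0}  => 0  2->0 ok
  [8] x  {1,2}  => 1  0->1 ok
  [9] x  {1,2}  => 2  1->2 ok
  [10] x  {1,2}  => 2  2->2 ok
  [11] y  {0}  => 0  2->0 ok
  [12] x  {1,2}  => 1  0->1 ok
  [13] x  {1,2}  => 2  1->2 ok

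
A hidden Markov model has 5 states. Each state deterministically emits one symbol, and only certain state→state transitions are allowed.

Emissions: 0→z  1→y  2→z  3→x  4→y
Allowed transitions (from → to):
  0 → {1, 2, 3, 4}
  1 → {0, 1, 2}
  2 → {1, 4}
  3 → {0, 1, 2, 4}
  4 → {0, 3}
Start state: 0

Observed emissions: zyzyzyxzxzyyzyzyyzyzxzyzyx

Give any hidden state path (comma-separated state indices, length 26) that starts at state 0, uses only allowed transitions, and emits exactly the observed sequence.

0,1,2,1,2,4,3,0,3,2,1,1,2,4,0,1,1,2,4,0,3,2,4,0,4,3

  0: obs=z cand={0,2} pick 0 [start]
  1: obs=y cand={1,4} pick 1 [0->1 ok]
  2: obs=z cand={0,2} pick 2 [1->2 ok]
  3: obs=y cand={1,4} pick 1 [2->1 ok]
  4: obs=z cand={0,2} pick 2 [1->2 ok]
  5: obs=y cand={1,4} pick 4 [2->4 ok]
  6: obs=x cand={3} pick 3 [4->3 ok]
  7: obs=z cand={0,2} pick 0 [3->0 ok]
  8: obs=x cand={3} pick 3 [0->3 ok]
  9: obs=z cand={0,2} pick 2 [3->2 ok]
  10: obs=y cand={1,4} pick 1 [2->1 ok]
  11: obs=y cand={1,4} pick 1 [1->1 ok]
  12: obs=z cand={0,2} pick 2 [1->2 ok]
  13: obs=y cand={1,4} pick 4 [2->4 ok]
  14: obs=z cand={0,2} pick 0 [4->0 ok]
  15: obs=y cand={1,4} pick 1 [0->1 ok]
  16: obs=y cand={1,4} pick 1 [1->1 ok]
  17: obs=z cand={0,2} pick 2 [1->2 ok]
  18: obs=y cand={1,4} pick 4 [2->4 ok]
  19: obs=z cand={0,2} pick 0 [4->0 ok]
  20: obs=x cand={3} pick 3 [0->3 ok]
  21: obs=z cand={0,2} pick 2 [3->2 ok]
  22: obs=y cand={1,4} pick 4 [2->4 ok]
  23: obs=z cand={0,2} pick 0 [4->0 ok]
  24: obs=y cand={1,4} pick 4 [0->4 ok]
  25: obs=x cand={3} pick 3 [4->3 ok]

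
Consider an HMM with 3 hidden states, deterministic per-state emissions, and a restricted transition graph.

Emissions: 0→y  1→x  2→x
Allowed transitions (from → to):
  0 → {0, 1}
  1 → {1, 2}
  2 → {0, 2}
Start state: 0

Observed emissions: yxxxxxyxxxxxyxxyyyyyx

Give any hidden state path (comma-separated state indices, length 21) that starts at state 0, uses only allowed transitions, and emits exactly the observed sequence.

0,1,1,1,1,2,0,1,1,2,2,2,0,1,2,0,0,0,0,0,1

  t0 'y' -> {0}, take 0 (start)
  t1 'x' -> {1,2}, take 1 (0->1 ok)
  t2 'x' -> {1,2}, take 1 (1->1 ok)
  t3 'x' -> {1,2}, take 1 (1->1 ok)
  t4 'x' -> {1,2}, take 1 (1->1 ok)
  t5 'x' -> {1,2}, take 2 (1->2 ok)
  t6 'y' -> {0}, take 0 (2->0 ok)
  t7 'x' -> {1,2}, take 1 (0->1 ok)
  t8 'x' -> {1,2}, take 1 (1->1 ok)
  t9 'x' -> {1,2}, take 2 (1->2 ok)
  t10 'x' -> {1,2}, take 2 (2->2 ok)
  t11 'x' -> {1,2}, take 2 (2->2 ok)
  t12 'y' -> {0}, take 0 (2->0 ok)
  t13 'x' -> {1,2}, take 1 (0->1 ok)
  t14 'x' -> {1,2}, take 2 (1->2 ok)
  t15 'y' -> {0}, take 0 (2->0 ok)
  t16 'y' -> {0}, take 0 (0->0 ok)
  t17 'y' -> {0}, take 0 (0->0 ok)
  t18 'y' -> {0}, take 0 (0->0 ok)
  t19 'y' -> {0}, take 0 (0->0 ok)
  t20 'x' -> {1,2}, take 1 (0->1 ok)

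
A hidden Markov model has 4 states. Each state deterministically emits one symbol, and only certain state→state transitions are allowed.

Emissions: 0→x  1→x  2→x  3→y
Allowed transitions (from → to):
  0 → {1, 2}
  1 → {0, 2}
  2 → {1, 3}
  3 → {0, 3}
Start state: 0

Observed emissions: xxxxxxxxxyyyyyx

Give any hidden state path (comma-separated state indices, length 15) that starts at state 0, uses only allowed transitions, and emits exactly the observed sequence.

0,1,0,2,1,2,1,0,2,3,3,3,3,3,0

  0: obs=x cand={0,1,2} pick 0 [start]
  1: obs=x cand={0,1,2} pick 1 [0->1 ok]
  2: obs=x cand={0,1,2} pick 0 [1->0 ok]
  3: obs=x cand={0,1,2} pick 2 [0->2 ok]
  4: obs=x cand={0,1,2} pick 1 [2->1 ok]
  5: obs=x cand={0,1,2} pick 2 [1->2 ok]
  6: obs=x cand={0,1,2} pick 1 [2->1 ok]
  7: obs=x cand={0,1,2} pick 0 [1->0 ok]
  8: obs=x cand={0,1,2} pick 2 [0->2 ok]
  9: obs=y cand={3} pick 3 [2->3 ok]
  10: obs=y cand={3} pick 3 [3->3 ok]
  11: obs=y cand={3} pick 3 [3->3 ok]
  12: obs=y cand={3} pick 3 [3->3 ok]
  13: obs=y cand={3} pick 3 [3->3 ok]
  14: obs=x cand={0,1,2} pick 0 [3->0 ok]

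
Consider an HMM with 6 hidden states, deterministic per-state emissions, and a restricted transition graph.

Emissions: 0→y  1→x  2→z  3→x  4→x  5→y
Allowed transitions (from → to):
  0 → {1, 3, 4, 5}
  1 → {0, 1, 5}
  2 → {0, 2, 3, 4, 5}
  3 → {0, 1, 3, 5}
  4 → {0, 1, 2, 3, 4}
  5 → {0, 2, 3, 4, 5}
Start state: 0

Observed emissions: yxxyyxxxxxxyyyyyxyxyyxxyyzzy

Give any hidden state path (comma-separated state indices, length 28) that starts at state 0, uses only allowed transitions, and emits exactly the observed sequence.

  t0 'y' -> {0,5}, take 0 (start)
  t1 'x' -> {1,3,4}, take 3 (0->3 ok)
  t2 'x' -> {1,3,4}, take 3 (3->3 ok)
  t3 'y' -> {0,5}, take 0 (3->0 ok)
  t4 'y' -> {0,5}, take 5 (0->5 ok)
  t5 'x' -> {1,3,4}, take 4 (5->4 ok)
  t6 'x' -> {1,3,4}, take 1 (4->1 ok)
  t7 'x' -> {1,3,4}, take 1 (1->1 ok)
  t8 'x' -> {1,3,4}, take 1 (1->1 ok)
  t9 'x' -> {1,3,4}, take 1 (1->1 ok)
  t10 'x' -> {1,3,4}, take 1 (1->1 ok)
  t11 'y' -> {0,5}, take 5 (1->5 ok)
  t12 'y' -> {0,5}, take 5 (5->5 ok)
  t13 'y' -> {0,5}, take 5 (5->5 ok)
  t14 'y' -> {0,5}, take 5 (5->5 ok)
  t15 'y' -> {0,5}, take 0 (5->0 ok)
  t16 'x' -> {1,3,4}, take 3 (0->3 ok)
  t17 'y' -> {0,5}, take 0 (3->0 ok)
  t18 'x' -> {1,3,4}, take 1 (0->1 ok)
  t19 'y' -> {0,5}, take 0 (1->0 ok)
  t20 'y' -> {0,5}, take 5 (0->5 ok)
  t21 'x' -> {1,3,4}, take 3 (5->3 ok)
  t22 'x' -> {1,3,4}, take 1 (3->1 ok)
  t23 'y' -> {0,5}, take 0 (1->0 ok)
  t24 'y' -> {0,5}, take 5 (0->5 ok)
  t25 'z' -> {2}, take 2 (5->2 ok)
  t26 'z' -> {2}, take 2 (2->2 ok)
  t27 'y' -> {0,5}, take 0 (2->0 ok)

0,3,3,0,5,4,1,1,1,1,1,5,5,5,5,0,3,0,1,0,5,3,1,0,5,2,2,0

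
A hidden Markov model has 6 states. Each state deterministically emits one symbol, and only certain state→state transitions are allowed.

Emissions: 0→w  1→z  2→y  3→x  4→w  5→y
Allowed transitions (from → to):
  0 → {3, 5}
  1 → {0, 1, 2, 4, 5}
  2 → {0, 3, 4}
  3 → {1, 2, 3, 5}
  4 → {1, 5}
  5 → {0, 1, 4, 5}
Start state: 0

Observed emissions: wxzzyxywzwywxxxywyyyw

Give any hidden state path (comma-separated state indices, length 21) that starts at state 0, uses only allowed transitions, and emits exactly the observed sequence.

0,3,1,1,2,3,2,4,1,0,5,0,3,3,3,2,0,5,5,5,4

  [0] w  {0,4}  => 0  start
  [1] x  {3}  => 3  0->3 ok
  [2] z  {1}  => 1  3->1 ok
  [3] z  {1}  => 1  1->1 ok
  [4] y  {2,5}  => 2  1->2 ok
  [5] x  {3}  => 3  2->3 ok
  [6] y  {2,5}  => 2  3->2 ok
  [7] w  {0,4}  => 4  2->4 ok
  [8] z  {1}  => 1  4->1 ok
  [9] w  {0,4}  => 0  1->0 ok
  [10] y  {2,5}  => 5  0->5 ok
  [11] w  {0,4}  => 0  5->0 ok
  [12] x  {3}  => 3  0->3 ok
  [13] x  {3}  => 3  3->3 ok
  [14] x  {3}  => 3  3->3 ok
  [15] y  {2,5}  => 2  3->2 ok
  [16] w  {0,4}  => 0  2->0 ok
  [17] y  {2,5}  => 5  0->5 ok
  [18] y  {2,5}  => 5  5->5 ok
  [19] y  {2,5}  => 5  5->5 ok
  [20] w  {0,4}  => 4  5->4 ok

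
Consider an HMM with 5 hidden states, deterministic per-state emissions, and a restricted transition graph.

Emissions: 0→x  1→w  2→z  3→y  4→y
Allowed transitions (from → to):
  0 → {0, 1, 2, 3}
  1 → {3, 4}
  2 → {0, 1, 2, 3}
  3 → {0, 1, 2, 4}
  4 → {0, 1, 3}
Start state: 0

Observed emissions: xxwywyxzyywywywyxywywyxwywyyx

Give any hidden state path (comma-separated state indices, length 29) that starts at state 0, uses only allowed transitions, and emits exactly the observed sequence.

0,0,1,4,1,4,0,2,3,4,1,3,1,4,1,4,0,3,1,4,1,4,0,1,3,1,3,4,0

  pos 0: x in {0}, choose 0; start
  pos 1: x in {0}, choose 0; 0->0 ok
  pos 2: w in {1}, choose 1; 0->1 ok
  pos 3: y in {3,4}, choose 4; 1->4 ok
  pos 4: w in {1}, choose 1; 4->1 ok
  pos 5: y in {3,4}, choose 4; 1->4 ok
  pos 6: x in {0}, choose 0; 4->0 ok
  pos 7: z in {2}, choose 2; 0->2 ok
  pos 8: y in {3,4}, choose 3; 2->3 ok
  pos 9: y in {3,4}, choose 4; 3->4 ok
  pos 10: w in {1}, choose 1; 4->1 ok
  pos 11: y in {3,4}, choose 3; 1->3 ok
  pos 12: w in {1}, choose 1; 3->1 ok
  pos 13: y in {3,4}, choose 4; 1->4 ok
  pos 14: w in {1}, choose 1; 4->1 ok
  pos 15: y in {3,4}, choose 4; 1->4 ok
  pos 16: x in {0}, choose 0; 4->0 ok
  pos 17: y in {3,4}, choose 3; 0->3 ok
  pos 18: w in {1}, choose 1; 3->1 ok
  pos 19: y in {3,4}, choose 4; 1->4 ok
  pos 20: w in {1}, choose 1; 4->1 ok
  pos 21: y in {3,4}, choose 4; 1->4 ok
  pos 22: x in {0}, choose 0; 4->0 ok
  pos 23: w in {1}, choose 1; 0->1 ok
  pos 24: y in {3,4}, choose 3; 1->3 ok
  pos 25: w in {1}, choose 1; 3->1 ok
  pos 26: y in {3,4}, choose 3; 1->3 ok
  pos 27: y in {3,4}, choose 4; 3->4 ok
  pos 28: x in {0}, choose 0; 4->0 ok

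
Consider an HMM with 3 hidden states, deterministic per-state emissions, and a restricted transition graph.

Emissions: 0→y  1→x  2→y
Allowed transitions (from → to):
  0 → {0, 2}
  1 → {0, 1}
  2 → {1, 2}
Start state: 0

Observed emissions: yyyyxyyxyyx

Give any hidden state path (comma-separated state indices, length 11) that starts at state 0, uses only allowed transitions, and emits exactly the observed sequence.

  [0] y  {0,2}  => 0  start
  [1] y  {0,2}  => 0  0->0 ok
  [2] y  {0,2}  => 0  0->0 ok
  [3] y  {0,2}  => 2  0->2 ok
  [4] x  {1}  => 1  2->1 ok
  [5] y  {0,2}  => 0  1->0 ok
  [6] y  {0,2}  => 2  0->2 ok
  [7] x  {1}  => 1  2->1 ok
  [8] y  {0,2}  => 0  1->0 ok
  [9] y  {0,2}  => 2  0->2 ok
  [10] x  {1}  => 1  2->1 ok

0,0,0,2,1,0,2,1,0,2,1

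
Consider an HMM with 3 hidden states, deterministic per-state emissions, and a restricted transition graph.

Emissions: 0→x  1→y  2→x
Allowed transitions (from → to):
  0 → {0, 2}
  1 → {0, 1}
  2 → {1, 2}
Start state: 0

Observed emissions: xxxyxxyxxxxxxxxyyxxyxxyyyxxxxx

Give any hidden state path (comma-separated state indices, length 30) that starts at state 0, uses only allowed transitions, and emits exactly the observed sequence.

  pos 0: x in {0,2}, choose 0; start
  pos 1: x in {0,2}, choose 2; 0->2 ok
  pos 2: x in {0,2}, choose 2; 2->2 ok
  pos 3: y in {1}, choose 1; 2->1 ok
  pos 4: x in {0,2}, choose 0; 1->0 ok
  pos 5: x in {0,2}, choose 2; 0->2 ok
  pos 6: y in {1}, choose 1; 2->1 ok
  pos 7: x in {0,2}, choose 0; 1->0 ok
  pos 8: x in {0,2}, choose 0; 0->0 ok
  pos 9: x in {0,2}, choose 0; 0->0 ok
  pos 10: x in {0,2}, choose 2; 0->2 ok
  pos 11: x in {0,2}, choose 2; 2->2 ok
  pos 12: x in {0,2}, choose 2; 2->2 ok
  pos 13: x in {0,2}, choose 2; 2->2 ok
  pos 14: x in {0,2}, choose 2; 2->2 ok
  pos 15: y in {1}, choose 1; 2->1 ok
  pos 16: y in {1}, choose 1; 1->1 ok
  pos 17: x in {0,2}, choose 0; 1->0 ok
  pos 18: x in {0,2}, choose 2; 0->2 ok
  pos 19: y in {1}, choose 1; 2->1 ok
  pos 20: x in {0,2}, choose 0; 1->0 ok
  pos 21: x in {0,2}, choose 2; 0->2 ok
  pos 22: y in {1}, choose 1; 2->1 ok
  pos 23: y in {1}, choose 1; 1->1 ok
  pos 24: y in {1}, choose 1; 1->1 ok
  pos 25: x in {0,2}, choose 0; 1->0 ok
  pos 26: x in {0,2}, choose 0; 0->0 ok
  pos 27: x in {0,2}, choose 0; 0->0 ok
  pos 28: x in {0,2}, choose 0; 0->0 ok
  pos 29: x in {0,2}, choose 0; 0->0 ok

0,2,2,1,0,2,1,0,0,0,2,2,2,2,2,1,1,0,2,1,0,2,1,1,1,0,0,0,0,0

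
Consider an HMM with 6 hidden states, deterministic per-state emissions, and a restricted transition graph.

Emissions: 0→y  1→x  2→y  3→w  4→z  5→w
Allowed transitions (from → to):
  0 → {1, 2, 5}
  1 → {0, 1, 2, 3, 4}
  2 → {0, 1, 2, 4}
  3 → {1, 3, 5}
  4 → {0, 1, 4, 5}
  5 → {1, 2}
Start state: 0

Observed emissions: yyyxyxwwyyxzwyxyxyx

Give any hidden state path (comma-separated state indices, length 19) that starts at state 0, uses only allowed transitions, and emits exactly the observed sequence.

0,2,2,1,0,1,3,5,2,2,1,4,5,2,1,0,1,0,1

  [0] y  {0,2}  => 0  start
  [1] y  {0,2}  => 2  0->2 ok
  [2] y  {0,2}  => 2  2->2 ok
  [3] x  {1}  => 1  2->1 ok
  [4] y  {0,2}  => 0  1->0 ok
  [5] x  {1}  => 1  0->1 ok
  [6] w  {3,5}  => 3  1->3 ok
  [7] w  {3,5}  => 5  3->5 ok
  [8] y  {0,2}  => 2  5->2 ok
  [9] y  {0,2}  => 2  2->2 ok
  [10] x  {1}  => 1  2->1 ok
  [11] z  {4}  => 4  1->4 ok
  [12] w  {3,5}  => 5  4->5 ok
  [13] y  {0,2}  => 2  5->2 ok
  [14] x  {1}  => 1  2->1 ok
  [15] y  {0,2}  => 0  1->0 ok
  [16] x  {1}  => 1  0->1 ok
  [17] y  {0,2}  => 0  1->0 ok
  [18] x  {1}  => 1  0->1 ok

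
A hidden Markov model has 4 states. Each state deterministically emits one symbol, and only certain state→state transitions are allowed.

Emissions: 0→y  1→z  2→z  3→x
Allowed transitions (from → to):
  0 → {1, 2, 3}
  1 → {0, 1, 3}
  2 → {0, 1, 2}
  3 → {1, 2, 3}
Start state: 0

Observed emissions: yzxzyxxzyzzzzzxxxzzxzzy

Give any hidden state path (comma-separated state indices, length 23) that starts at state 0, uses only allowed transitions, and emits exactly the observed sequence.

  0: obs=y cand={0} pick 0 [start]
  1: obs=z cand={1,2} pick 1 [0->1 ok]
  2: obs=x cand={3} pick 3 [1->3 ok]
  3: obs=z cand={1,2} pick 2 [3->2 ok]
  4: obs=y cand={0} pick 0 [2->0 ok]
  5: obs=x cand={3} pick 3 [0->3 ok]
  6: obs=x cand={3} pick 3 [3->3 ok]
  7: obs=z cand={1,2} pick 2 [3->2 ok]
  8: obs=y cand={0} pick 0 [2->0 ok]
  9: obs=z cand={1,2} pick 1 [0->1 ok]
  10: obs=z cand={1,2} pick 1 [1->1 ok]
  11: obs=z cand={1,2} pick 1 [1->1 ok]
  12: obs=z cand={1,2} pick 1 [1->1 ok]
  13: obs=z cand={1,2} pick 1 [1->1 ok]
  14: obs=x cand={3} pick 3 [1->3 ok]
  15: obs=x cand={3} pick 3 [3->3 ok]
  16: obs=x cand={3} pick 3 [3->3 ok]
  17: obs=z cand={1,2} pick 2 [3->2 ok]
  18: obs=z cand={1,2} pick 1 [2->1 ok]
  19: obs=x cand={3} pick 3 [1->3 ok]
  20: obs=z cand={1,2} pick 1 [3->1 ok]
  21: obs=z cand={1,2} pick 1 [1->1 ok]
  22: obs=y cand={0} pick 0 [1->0 ok]

0,1,3,2,0,3,3,2,0,1,1,1,1,1,3,3,3,2,1,3,1,1,0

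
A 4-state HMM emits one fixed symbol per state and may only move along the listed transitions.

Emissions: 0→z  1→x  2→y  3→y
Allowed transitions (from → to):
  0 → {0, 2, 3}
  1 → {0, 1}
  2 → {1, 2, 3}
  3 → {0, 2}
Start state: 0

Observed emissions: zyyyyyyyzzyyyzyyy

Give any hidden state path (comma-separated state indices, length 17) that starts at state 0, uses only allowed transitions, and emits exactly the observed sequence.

  [0] z  {0}  => 0  start
  [1] y  {2,3}  => 3  0->3 ok
  [2] y  {2,3}  => 2  3->2 ok
  [3] y  {2,3}  => 2  2->2 ok
  [4] y  {2,3}  => 2  2->2 ok
  [5] y  {2,3}  => 3  2->3 ok
  [6] y  {2,3}  => 2  3->2 ok
  [7] y  {2,3}  => 3  2->3 ok
  [8] z  {0}  => 0  3->0 ok
  [9] z  {0}  => 0  0->0 ok
  [10] y  {2,3}  => 2  0->2 ok
  [11] y  {2,3}  => 2  2->2 ok
  [12] y  {2,3}  => 3  2->3 ok
  [13] z  {0}  => 0  3->0 ok
  [14] y  {2,3}  => 3  0->3 ok
  [15] y  {2,3}  => 2  3->2 ok
  [16] y  {2,3}  => 2  2->2 ok

0,3,2,2,2,3,2,3,0,0,2,2,3,0,3,2,2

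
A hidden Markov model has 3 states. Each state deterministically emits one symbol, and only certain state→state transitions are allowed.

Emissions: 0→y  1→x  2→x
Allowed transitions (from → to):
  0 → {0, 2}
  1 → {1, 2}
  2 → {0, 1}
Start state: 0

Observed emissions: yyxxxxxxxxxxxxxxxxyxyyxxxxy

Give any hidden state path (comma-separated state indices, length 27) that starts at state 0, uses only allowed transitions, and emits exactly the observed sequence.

0,0,2,1,2,1,1,2,1,1,2,1,1,1,2,1,1,2,0,2,0,0,2,1,1,2,0

  t0 'y' -> {0}, take 0 (start)
  t1 'y' -> {0}, take 0 (0->0 ok)
  t2 'x' -> {1,2}, take 2 (0->2 ok)
  t3 'x' -> {1,2}, take 1 (2->1 ok)
  t4 'x' -> {1,2}, take 2 (1->2 ok)
  t5 'x' -> {1,2}, take 1 (2->1 ok)
  t6 'x' -> {1,2}, take 1 (1->1 ok)
  t7 'x' -> {1,2}, take 2 (1->2 ok)
  t8 'x' -> {1,2}, take 1 (2->1 ok)
  t9 'x' -> {1,2}, take 1 (1->1 ok)
  t10 'x' -> {1,2}, take 2 (1->2 ok)
  t11 'x' -> {1,2}, take 1 (2->1 ok)
  t12 'x' -> {1,2}, take 1 (1->1 ok)
  t13 'x' -> {1,2}, take 1 (1->1 ok)
  t14 'x' -> {1,2}, take 2 (1->2 ok)
  t15 'x' -> {1,2}, take 1 (2->1 ok)
  t16 'x' -> {1,2}, take 1 (1->1 ok)
  t17 'x' -> {1,2}, take 2 (1->2 ok)
  t18 'y' -> {0}, take 0 (2->0 ok)
  t19 'x' -> {1,2}, take 2 (0->2 ok)
  t20 'y' -> {0}, take 0 (2->0 ok)
  t21 'y' -> {0}, take 0 (0->0 ok)
  t22 'x' -> {1,2}, take 2 (0->2 ok)
  t23 'x' -> {1,2}, take 1 (2->1 ok)
  t24 'x' -> {1,2}, take 1 (1->1 ok)
  t25 'x' -> {1,2}, take 2 (1->2 ok)
  t26 'y' -> {0}, take 0 (2->0 ok)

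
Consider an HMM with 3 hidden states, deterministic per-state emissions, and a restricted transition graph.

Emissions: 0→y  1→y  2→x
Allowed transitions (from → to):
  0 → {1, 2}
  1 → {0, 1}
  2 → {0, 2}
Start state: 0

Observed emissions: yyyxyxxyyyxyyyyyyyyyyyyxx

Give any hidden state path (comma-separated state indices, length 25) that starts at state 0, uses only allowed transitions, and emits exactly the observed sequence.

  t0 'y' -> {0,1}, take 0 (start)
  t1 'y' -> {0,1}, take 1 (0->1 ok)
  t2 'y' -> {0,1}, take 0 (1->0 ok)
  t3 'x' -> {2}, take 2 (0->2 ok)
  t4 'y' -> {0,1}, take 0 (2->0 ok)
  t5 'x' -> {2}, take 2 (0->2 ok)
  t6 'x' -> {2}, take 2 (2->2 ok)
  t7 'y' -> {0,1}, take 0 (2->0 ok)
  t8 'y' -> {0,1}, take 1 (0->1 ok)
  t9 'y' -> {0,1}, take 0 (1->0 ok)
  t10 'x' -> {2}, take 2 (0->2 ok)
  t11 'y' -> {0,1}, take 0 (2->0 ok)
  t12 'y' -> {0,1}, take 1 (0->1 ok)
  t13 'y' -> {0,1}, take 1 (1->1 ok)
  t14 'y' -> {0,1}, take 1 (1->1 ok)
  t15 'y' -> {0,1}, take 1 (1->1 ok)
  t16 'y' -> {0,1}, take 1 (1->1 ok)
  t17 'y' -> {0,1}, take 0 (1->0 ok)
  t18 'y' -> {0,1}, take 1 (0->1 ok)
  t19 'y' -> {0,1}, take 0 (1->0 ok)
  t20 'y' -> {0,1}, take 1 (0->1 ok)
  t21 'y' -> {0,1}, take 1 (1->1 ok)
  t22 'y' -> {0,1}, take 0 (1->0 ok)
  t23 'x' -> {2}, take 2 (0->2 ok)
  t24 'x' -> {2}, take 2 (2->2 ok)

0,1,0,2,0,2,2,0,1,0,2,0,1,1,1,1,1,0,1,0,1,1,0,2,2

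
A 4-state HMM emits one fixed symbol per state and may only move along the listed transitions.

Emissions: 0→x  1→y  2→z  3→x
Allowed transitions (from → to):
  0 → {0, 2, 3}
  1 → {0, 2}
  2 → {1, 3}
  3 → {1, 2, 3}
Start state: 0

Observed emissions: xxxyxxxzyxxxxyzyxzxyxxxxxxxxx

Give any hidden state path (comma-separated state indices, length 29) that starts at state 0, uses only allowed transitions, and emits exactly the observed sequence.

  0: obs=x cand={0,3} pick 0 [start]
  1: obs=x cand={0,3} pick 0 [0->0 ok]
  2: obs=x cand={0,3} pick 3 [0->3 ok]
  3: obs=y cand={1} pick 1 [3->1 ok]
  4: obs=x cand={0,3} pick 0 [1->0 ok]
  5: obs=x cand={0,3} pick 0 [0->0 ok]
  6: obs=x cand={0,3} pick 0 [0->0 ok]
  7: obs=z cand={2} pick 2 [0->2 ok]
  8: obs=y cand={1} pick 1 [2->1 ok]
  9: obs=x cand={0,3} pick 0 [1->0 ok]
  10: obs=x cand={0,3} pick 0 [0->0 ok]
  11: obs=x cand={0,3} pick 3 [0->3 ok]
  12: obs=x cand={0,3} pick 3 [3->3 ok]
  13: obs=y cand={1} pick 1 [3->1 ok]
  14: obs=z cand={2} pick 2 [1->2 ok]
  15: obs=y cand={1} pick 1 [2->1 ok]
  16: obs=x cand={0,3} pick 0 [1->0 ok]
  17: obs=z cand={2} pick 2 [0->2 ok]
  18: obs=x cand={0,3} pick 3 [2->3 ok]
  19: obs=y cand={1} pick 1 [3->1 ok]
  20: obs=x cand={0,3} pick 0 [1->0 ok]
  21: obs=x cand={0,3} pick 0 [0->0 ok]
  22: obs=x cand={0,3} pick 0 [0->0 ok]
  23: obs=x cand={0,3} pick 0 [0->0 ok]
  24: obs=x cand={0,3} pick 0 [0->0 ok]
  25: obs=x cand={0,3} pick 3 [0->3 ok]
  26: obs=x cand={0,3} pick 3 [3->3 ok]
  27: obs=x cand={0,3} pick 3 [3->3 ok]
  28: obs=x cand={0,3} pick 3 [3->3 ok]

0,0,3,1,0,0,0,2,1,0,0,3,3,1,2,1,0,2,3,1,0,0,0,0,0,3,3,3,3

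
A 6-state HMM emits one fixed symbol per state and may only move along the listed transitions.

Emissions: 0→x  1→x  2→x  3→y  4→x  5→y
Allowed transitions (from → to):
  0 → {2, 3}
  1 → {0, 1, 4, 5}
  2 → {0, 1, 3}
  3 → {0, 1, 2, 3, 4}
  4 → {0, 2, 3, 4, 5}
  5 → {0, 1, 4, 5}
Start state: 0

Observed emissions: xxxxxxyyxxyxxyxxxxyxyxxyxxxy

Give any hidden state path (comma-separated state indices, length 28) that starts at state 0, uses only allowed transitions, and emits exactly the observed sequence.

0,2,1,4,2,0,3,3,1,4,3,0,2,3,4,0,2,0,3,1,5,0,2,3,4,4,0,3

  t0 'x' -> {0,1,2,4}, take 0 (start)
  t1 'x' -> {0,1,2,4}, take 2 (0->2 ok)
  t2 'x' -> {0,1,2,4}, take 1 (2->1 ok)
  t3 'x' -> {0,1,2,4}, take 4 (1->4 ok)
  t4 'x' -> {0,1,2,4}, take 2 (4->2 ok)
  t5 'x' -> {0,1,2,4}, take 0 (2->0 ok)
  t6 'y' -> {3,5}, take 3 (0->3 ok)
  t7 'y' -> {3,5}, take 3 (3->3 ok)
  t8 'x' -> {0,1,2,4}, take 1 (3->1 ok)
  t9 'x' -> {0,1,2,4}, take 4 (1->4 ok)
  t10 'y' -> {3,5}, take 3 (4->3 ok)
  t11 'x' -> {0,1,2,4}, take 0 (3->0 ok)
  t12 'x' -> {0,1,2,4}, take 2 (0->2 ok)
  t13 'y' -> {3,5}, take 3 (2->3 ok)
  t14 'x' -> {0,1,2,4}, take 4 (3->4 ok)
  t15 'x' -> {0,1,2,4}, take 0 (4->0 ok)
  t16 'x' -> {0,1,2,4}, take 2 (0->2 ok)
  t17 'x' -> {0,1,2,4}, take 0 (2->0 ok)
  t18 'y' -> {3,5}, take 3 (0->3 ok)
  t19 'x' -> {0,1,2,4}, take 1 (3->1 ok)
  t20 'y' -> {3,5}, take 5 (1->5 ok)
  t21 'x' -> {0,1,2,4}, take 0 (5->0 ok)
  t22 'x' -> {0,1,2,4}, take 2 (0->2 ok)
  t23 'y' -> {3,5}, take 3 (2->3 ok)
  t24 'x' -> {0,1,2,4}, take 4 (3->4 ok)
  t25 'x' -> {0,1,2,4}, take 4 (4->4 ok)
  t26 'x' -> {0,1,2,4}, take 0 (4->0 ok)
  t27 'y' -> {3,5}, take 3 (0->3 ok)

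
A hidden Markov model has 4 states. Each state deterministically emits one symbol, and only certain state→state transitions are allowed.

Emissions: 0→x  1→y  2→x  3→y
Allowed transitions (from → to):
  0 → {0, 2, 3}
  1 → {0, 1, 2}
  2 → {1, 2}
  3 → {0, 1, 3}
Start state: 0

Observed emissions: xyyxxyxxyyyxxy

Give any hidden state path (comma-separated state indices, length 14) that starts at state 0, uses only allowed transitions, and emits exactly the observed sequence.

  t0 'x' -> {0,2}, take 0 (start)
  t1 'y' -> {1,3}, take 3 (0->3 ok)
  t2 'y' -> {1,3}, take 1 (3->1 ok)
  t3 'x' -> {0,2}, take 0 (1->0 ok)
  t4 'x' -> {0,2}, take 2 (0->2 ok)
  t5 'y' -> {1,3}, take 1 (2->1 ok)
  t6 'x' -> {0,2}, take 2 (1->2 ok)
  t7 'x' -> {0,2}, take 2 (2->2 ok)
  t8 'y' -> {1,3}, take 1 (2->1 ok)
  t9 'y' -> {1,3}, take 1 (1->1 ok)
  t10 'y' -> {1,3}, take 1 (1->1 ok)
  t11 'x' -> {0,2}, take 0 (1->0 ok)
  t12 'x' -> {0,2}, take 2 (0->2 ok)
  t13 'y' -> {1,3}, take 1 (2->1 ok)

0,3,1,0,2,1,2,2,1,1,1,0,2,1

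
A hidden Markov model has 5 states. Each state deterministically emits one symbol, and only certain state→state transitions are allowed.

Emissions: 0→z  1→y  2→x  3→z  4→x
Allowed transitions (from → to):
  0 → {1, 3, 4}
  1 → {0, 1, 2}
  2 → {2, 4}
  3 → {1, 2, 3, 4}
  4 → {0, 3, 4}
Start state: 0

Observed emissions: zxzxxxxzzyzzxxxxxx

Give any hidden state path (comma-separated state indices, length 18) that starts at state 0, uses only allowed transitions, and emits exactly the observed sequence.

  [0] z  {0,3}  => 0  start
  [1] x  {2,4}  => 4  0->4 ok
  [2] z  {0,3}  => 3  4->3 ok
  [3] x  {2,4}  => 2  3->2 ok
  [4] x  {2,4}  => 2  2->2 ok
  [5] x  {2,4}  => 4  2->4 ok
  [6] x  {2,4}  => 4  4->4 ok
  [7] z  {0,3}  => 0  4->0 ok
  [8] z  {0,3}  => 3  0->3 ok
  [9] y  {1}  => 1  3->1 ok
  [10] z  {0,3}  => 0  1->0 ok
  [11] z  {0,3}  => 3  0->3 ok
  [12] x  {2,4}  => 2  3->2 ok
  [13] x  {2,4}  => 2  2->2 ok
  [14] x  {2,4}  => 2  2->2 ok
  [15] x  {2,4}  => 2  2->2 ok
  [16] x  {2,4}  => 2  2->2 ok
  [17] x  {2,4}  => 4  2->4 ok

0,4,3,2,2,4,4,0,3,1,0,3,2,2,2,2,2,4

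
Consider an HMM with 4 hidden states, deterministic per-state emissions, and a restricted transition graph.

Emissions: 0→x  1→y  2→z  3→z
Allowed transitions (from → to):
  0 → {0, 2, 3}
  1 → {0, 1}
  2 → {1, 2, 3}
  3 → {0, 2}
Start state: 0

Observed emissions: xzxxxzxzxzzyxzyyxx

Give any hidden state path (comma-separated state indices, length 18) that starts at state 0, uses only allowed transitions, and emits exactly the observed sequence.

  pos 0: x in {0}, choose 0; start
  pos 1: z in {2,3}, choose 3; 0->3 ok
  pos 2: x in {0}, choose 0; 3->0 ok
  pos 3: x in {0}, choose 0; 0->0 ok
  pos 4: x in {0}, choose 0; 0->0 ok
  pos 5: z in {2,3}, choose 3; 0->3 ok
  pos 6: x in {0}, choose 0; 3->0 ok
  pos 7: z in {2,3}, choose 3; 0->3 ok
  pos 8: x in {0}, choose 0; 3->0 ok
  pos 9: z in {2,3}, choose 2; 0->2 ok
  pos 10: z in {2,3}, choose 2; 2->2 ok
  pos 11: y in {1}, choose 1; 2->1 ok
  pos 12: x in {0}, choose 0; 1->0 ok
  pos 13: z in {2,3}, choose 2; 0->2 ok
  pos 14: y in {1}, choose 1; 2->1 ok
  pos 15: y in {1}, choose 1; 1->1 ok
  pos 16: x in {0}, choose 0; 1->0 ok
  pos 17: x in {0}, choose 0; 0->0 ok

0,3,0,0,0,3,0,3,0,2,2,1,0,2,1,1,0,0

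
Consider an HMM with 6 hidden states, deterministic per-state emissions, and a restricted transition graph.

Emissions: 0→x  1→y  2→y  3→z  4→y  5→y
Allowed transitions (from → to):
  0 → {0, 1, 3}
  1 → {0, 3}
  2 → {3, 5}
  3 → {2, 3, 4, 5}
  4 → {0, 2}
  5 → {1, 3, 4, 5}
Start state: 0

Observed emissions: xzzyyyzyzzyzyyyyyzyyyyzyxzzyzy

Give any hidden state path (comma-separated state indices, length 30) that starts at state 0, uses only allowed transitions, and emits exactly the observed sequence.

  pos 0: x in {0}, choose 0; start
  pos 1: z in {3}, choose 3; 0->3 ok
  pos 2: z in {3}, choose 3; 3->3 ok
  pos 3: y in {1,2,4,5}, choose 2; 3->2 ok
  pos 4: y in {1,2,4,5}, choose 5; 2->5 ok
  pos 5: y in {1,2,4,5}, choose 1; 5->1 ok
  pos 6: z in {3}, choose 3; 1->3 ok
  pos 7: y in {1,2,4,5}, choose 2; 3->2 ok
  pos 8: z in {3}, choose 3; 2->3 ok
  pos 9: z in {3}, choose 3; 3->3 ok
  pos 10: y in {1,2,4,5}, choose 2; 3->2 ok
  pos 11: z in {3}, choose 3; 2->3 ok
  pos 12: y in {1,2,4,5}, choose 5; 3->5 ok
  pos 13: y in {1,2,4,5}, choose 4; 5->4 ok
  pos 14: y in {1,2,4,5}, choose 2; 4->2 ok
  pos 15: y in {1,2,4,5}, choose 5; 2->5 ok
  pos 16: y in {1,2,4,5}, choose 1; 5->1 ok
  pos 17: z in {3}, choose 3; 1->3 ok
  pos 18: y in {1,2,4,5}, choose 4; 3->4 ok
  pos 19: y in {1,2,4,5}, choose 2; 4->2 ok
  pos 20: y in {1,2,4,5}, choose 5; 2->5 ok
  pos 21: y in {1,2,4,5}, choose 1; 5->1 ok
  pos 22: z in {3}, choose 3; 1->3 ok
  pos 23: y in {1,2,4,5}, choose 4; 3->4 ok
  pos 24: x in {0}, choose 0; 4->0 ok
  pos 25: z in {3}, choose 3; 0->3 ok
  pos 26: z in {3}, choose 3; 3->3 ok
  pos 27: y in {1,2,4,5}, choose 2; 3->2 ok
  pos 28: z in {3}, choose 3; 2->3 ok
  pos 29: y in {1,2,4,5}, choose 5; 3->5 ok

0,3,3,2,5,1,3,2,3,3,2,3,5,4,2,5,1,3,4,2,5,1,3,4,0,3,3,2,3,5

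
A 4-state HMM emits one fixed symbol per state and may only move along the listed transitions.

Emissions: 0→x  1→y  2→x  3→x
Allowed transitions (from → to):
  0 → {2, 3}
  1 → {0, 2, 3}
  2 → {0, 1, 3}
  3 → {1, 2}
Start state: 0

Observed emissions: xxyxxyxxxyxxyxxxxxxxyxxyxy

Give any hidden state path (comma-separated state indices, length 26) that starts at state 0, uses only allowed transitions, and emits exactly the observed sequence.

  t0 'x' -> {0,2,3}, take 0 (start)
  t1 'x' -> {0,2,3}, take 3 (0->3 ok)
  t2 'y' -> {1}, take 1 (3->1 ok)
  t3 'x' -> {0,2,3}, take 0 (1->0 ok)
  t4 'x' -> {0,2,3}, take 3 (0->3 ok)
  t5 'y' -> {1}, take 1 (3->1 ok)
  t6 'x' -> {0,2,3}, take 2 (1->2 ok)
  t7 'x' -> {0,2,3}, take 0 (2->0 ok)
  t8 'x' -> {0,2,3}, take 2 (0->2 ok)
  t9 'y' -> {1}, take 1 (2->1 ok)
  t10 'x' -> {0,2,3}, take 2 (1->2 ok)
  t11 'x' -> {0,2,3}, take 3 (2->3 ok)
  t12 'y' -> {1}, take 1 (3->1 ok)
  t13 'x' -> {0,2,3}, take 0 (1->0 ok)
  t14 'x' -> {0,2,3}, take 2 (0->2 ok)
  t15 'x' -> {0,2,3}, take 3 (2->3 ok)
  t16 'x' -> {0,2,3}, take 2 (3->2 ok)
  t17 'x' -> {0,2,3}, take 0 (2->0 ok)
  t18 'x' -> {0,2,3}, take 3 (0->3 ok)
  t19 'x' -> {0,2,3}, take 2 (3->2 ok)
  t20 'y' -> {1}, take 1 (2->1 ok)
  t21 'x' -> {0,2,3}, take 0 (1->0 ok)
  t22 'x' -> {0,2,3}, take 2 (0->2 ok)
  t23 'y' -> {1}, take 1 (2->1 ok)
  t24 'x' -> {0,2,3}, take 2 (1->2 ok)
  t25 'y' -> {1}, take 1 (2->1 ok)

0,3,1,0,3,1,2,0,2,1,2,3,1,0,2,3,2,0,3,2,1,0,2,1,2,1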